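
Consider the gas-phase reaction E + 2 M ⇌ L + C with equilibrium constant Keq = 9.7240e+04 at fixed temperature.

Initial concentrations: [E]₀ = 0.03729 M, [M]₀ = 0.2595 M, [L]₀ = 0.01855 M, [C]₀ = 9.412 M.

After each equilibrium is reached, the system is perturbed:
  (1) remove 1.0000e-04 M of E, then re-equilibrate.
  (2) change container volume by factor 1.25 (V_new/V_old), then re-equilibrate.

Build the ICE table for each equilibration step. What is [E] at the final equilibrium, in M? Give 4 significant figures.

[E]_eq = 1.5683e-04 M

Q₀ = 69.53 vs Keq = 9.7240e+04 ⇒ Q<K, forward
Step 1:
                  E         M         L         C
  I         0.03729    0.2595   0.01855     9.412
  C        -0.03713  -0.07426   0.03713   0.03713
  E       1.5769e-04    0.1852   0.05568     9.449
  solve Keq expr → x = 0.03713; check Q = 9.7240e+04
Then remove 1.0000e-04 M of E.
Step 2:
                  E         M         L         C
  I       5.7694e-05    0.1852   0.05568     9.449
  C       9.9380e-05 1.9876e-04 -9.9380e-05 -9.9380e-05
  E       1.5707e-04    0.1854   0.05558     9.449
  solve Keq expr → x = -9.9380e-05; check Q = 9.7240e+04
Then change container volume by factor 1.25 (V_new/V_old).
Step 3:
                  E         M         L         C
  I       1.2566e-04    0.1483   0.04447     7.559
  C       3.1172e-05 6.2344e-05 -3.1172e-05 -3.1172e-05
  E       1.5683e-04    0.1484   0.04444     7.559
  solve Keq expr → x = -3.1172e-05; check Q = 9.7240e+04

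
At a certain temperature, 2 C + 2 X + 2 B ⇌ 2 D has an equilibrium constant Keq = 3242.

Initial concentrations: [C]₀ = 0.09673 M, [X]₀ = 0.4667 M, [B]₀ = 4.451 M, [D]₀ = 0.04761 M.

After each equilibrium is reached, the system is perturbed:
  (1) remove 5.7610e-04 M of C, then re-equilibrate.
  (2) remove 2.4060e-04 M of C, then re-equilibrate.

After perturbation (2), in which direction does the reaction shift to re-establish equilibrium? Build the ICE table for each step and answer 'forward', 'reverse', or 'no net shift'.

Direction: reverse

Q₀ = 0.05614 vs Keq = 3242 ⇒ Q<K, forward
Step 1:
                   C          X          B          D
  I          0.09673     0.4667      4.451    0.04761
  C         -0.09518   -0.09518   -0.09518    0.09518
  E          0.00155     0.3715      4.356     0.1428
  solve Keq expr → x = 0.04759; check Q = 3242
Then remove 5.7610e-04 M of C.
Step 2:
                   C          X          B          D
  I       9.7357e-04     0.3715      4.356     0.1428
  C       5.6739e-04 5.6739e-04 5.6739e-04 -5.6739e-04
  E         0.001541     0.3721      4.356     0.1422
  solve Keq expr → x = -2.8369e-04; check Q = 3242
Then remove 2.4060e-04 M of C.
Step 3:
                   C          X          B          D
  I           0.0013     0.3721      4.356     0.1422
  C       2.3697e-04 2.3697e-04 2.3697e-04 -2.3697e-04
  E         0.001537     0.3723      4.357      0.142
  solve Keq expr → x = -1.1848e-04; check Q = 3242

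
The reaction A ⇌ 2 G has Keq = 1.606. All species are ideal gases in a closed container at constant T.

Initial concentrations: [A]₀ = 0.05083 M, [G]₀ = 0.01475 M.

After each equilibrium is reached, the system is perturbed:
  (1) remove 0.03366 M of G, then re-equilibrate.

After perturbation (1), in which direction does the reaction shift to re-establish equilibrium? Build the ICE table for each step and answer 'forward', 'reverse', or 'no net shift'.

Q₀ = 0.00428 vs Keq = 1.606 ⇒ Q<K, forward
Step 1:
                    A           G
  I           0.05083     0.01475
  C           -0.0442     0.08841
  E          0.006626      0.1032
  solve Keq expr → x = 0.0442; check Q = 1.606
Then remove 0.03366 M of G.
Step 2:
                    A           G
  I          0.006626      0.0695
  C         -0.003065     0.00613
  E          0.003561     0.07563
  solve Keq expr → x = 0.003065; check Q = 1.606

Direction: forward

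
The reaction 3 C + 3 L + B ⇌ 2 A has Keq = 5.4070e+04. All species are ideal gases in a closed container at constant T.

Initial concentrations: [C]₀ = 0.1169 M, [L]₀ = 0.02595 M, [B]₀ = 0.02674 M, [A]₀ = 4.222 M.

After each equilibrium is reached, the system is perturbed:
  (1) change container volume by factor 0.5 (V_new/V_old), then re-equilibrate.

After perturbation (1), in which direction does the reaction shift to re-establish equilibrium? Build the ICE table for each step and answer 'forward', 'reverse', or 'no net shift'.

Direction: forward

Q₀ = 2.3879e+10 vs Keq = 5.4070e+04 ⇒ Q>K, reverse
Step 1:
                    C           L           B           A
  init         0.1169     0.02595     0.02674       4.222
  Δ            0.2969      0.2969     0.09895     -0.1979
  eq           0.4138      0.3228      0.1257       4.024
  solve Keq expr → x = -0.09895; check Q = 5.4070e+04
Then change container volume by factor 0.5 (V_new/V_old).
Step 2:
                    C           L           B           A
  init         0.8275      0.6456      0.2514       8.048
  Δ           -0.2807     -0.2807    -0.09356      0.1871
  eq           0.5468      0.3649      0.1578       8.235
  solve Keq expr → x = 0.09356; check Q = 5.4070e+04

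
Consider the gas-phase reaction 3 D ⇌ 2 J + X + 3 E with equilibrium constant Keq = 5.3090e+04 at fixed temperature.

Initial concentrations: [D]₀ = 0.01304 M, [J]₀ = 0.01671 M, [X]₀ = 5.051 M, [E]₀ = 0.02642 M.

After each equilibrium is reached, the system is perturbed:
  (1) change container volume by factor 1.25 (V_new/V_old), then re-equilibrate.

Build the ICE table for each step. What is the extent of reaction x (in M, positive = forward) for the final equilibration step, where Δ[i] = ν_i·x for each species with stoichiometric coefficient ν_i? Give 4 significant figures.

x = 8.2061e-06 M

Q₀ = 0.01173 vs Keq = 5.3090e+04 ⇒ Q<K, forward
Step 1:
                    D           J           X           E
  Initial     0.01304     0.01671       5.051     0.02642
  Change     -0.01289     0.00859    0.004295     0.01289
  Equil    1.5468e-04      0.0253       5.055     0.03931
  solve Keq expr → x = 0.004295; check Q = 5.3090e+04
Then change container volume by factor 1.25 (V_new/V_old).
Step 2:
                    D           J           X           E
  Initial  1.2375e-04     0.02024       4.044     0.03144
  Change  -2.4618e-05  1.6412e-05  8.2061e-06  2.4618e-05
  Equil    9.9129e-05     0.02026       4.044     0.03147
  solve Keq expr → x = 8.2061e-06; check Q = 5.3090e+04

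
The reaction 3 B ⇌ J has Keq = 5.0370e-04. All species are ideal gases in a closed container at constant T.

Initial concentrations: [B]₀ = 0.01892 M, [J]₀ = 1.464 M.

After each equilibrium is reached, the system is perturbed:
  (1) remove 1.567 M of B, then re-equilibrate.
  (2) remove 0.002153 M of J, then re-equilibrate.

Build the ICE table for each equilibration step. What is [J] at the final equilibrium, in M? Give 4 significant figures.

[J]_eq = 0.01111 M

Q₀ = 2.1616e+05 vs Keq = 5.0370e-04 ⇒ Q>K, reverse
Step 1:
                  B         J
  Initial   0.01892     1.464
  Change      4.273    -1.424
  Equil       4.291   0.03981
  solve Keq expr → x = -1.424; check Q = 5.0370e-04
Then remove 1.567 M of B.
Step 2:
                  B         J
  Initial     2.724   0.03981
  Change    0.08589  -0.02863
  Equil        2.81   0.01118
  solve Keq expr → x = -0.02863; check Q = 5.0370e-04
Then remove 0.002153 M of J.
Step 3:
                  B         J
  Initial      2.81  0.009028
  Change  -0.006236  0.002079
  Equil       2.804   0.01111
  solve Keq expr → x = 0.002079; check Q = 5.0370e-04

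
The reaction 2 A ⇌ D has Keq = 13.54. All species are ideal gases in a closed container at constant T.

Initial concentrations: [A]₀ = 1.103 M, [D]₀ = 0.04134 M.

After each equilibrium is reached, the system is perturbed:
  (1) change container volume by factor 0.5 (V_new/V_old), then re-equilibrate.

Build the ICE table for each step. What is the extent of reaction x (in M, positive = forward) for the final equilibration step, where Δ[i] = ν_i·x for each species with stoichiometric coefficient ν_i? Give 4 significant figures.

Q₀ = 0.03398 vs Keq = 13.54 ⇒ Q<K, forward
Step 1:
                  A         D
  Initial     1.103   0.04134
  Change    -0.9114    0.4557
  Equil      0.1916     0.497
  solve Keq expr → x = 0.4557; check Q = 13.54
Then change container volume by factor 0.5 (V_new/V_old).
Step 2:
                  A         D
  Initial    0.3832    0.9941
  Change    -0.1052   0.05258
  Equil       0.278     1.047
  solve Keq expr → x = 0.05258; check Q = 13.54

x = 0.05258 M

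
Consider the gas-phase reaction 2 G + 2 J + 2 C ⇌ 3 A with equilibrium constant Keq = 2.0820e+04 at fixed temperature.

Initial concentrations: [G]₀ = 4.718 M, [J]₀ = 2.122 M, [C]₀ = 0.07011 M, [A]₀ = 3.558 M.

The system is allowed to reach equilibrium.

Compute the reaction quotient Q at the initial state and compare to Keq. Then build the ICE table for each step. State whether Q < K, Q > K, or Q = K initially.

Q₀ = 91.42; Q < K (proceeds forward)

Q₀ = 91.42 vs Keq = 2.0820e+04 ⇒ Q<K, forward
Step 1:
                   G          J          C          A
  Initial      4.718      2.122    0.07011      3.558
  Change    -0.06505   -0.06505   -0.06505    0.09757
  Equil        4.653      2.057   0.005061      3.656
  solve Keq expr → x = 0.03252; check Q = 2.0820e+04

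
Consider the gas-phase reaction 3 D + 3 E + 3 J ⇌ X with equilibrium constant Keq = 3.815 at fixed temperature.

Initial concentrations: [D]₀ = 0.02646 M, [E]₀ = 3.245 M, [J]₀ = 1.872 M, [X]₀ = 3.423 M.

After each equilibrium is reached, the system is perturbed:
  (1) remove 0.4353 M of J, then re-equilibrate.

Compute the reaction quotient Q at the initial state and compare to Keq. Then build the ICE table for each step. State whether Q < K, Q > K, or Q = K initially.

Q₀ = 824.3; Q > K (proceeds reverse)

Q₀ = 824.3 vs Keq = 3.815 ⇒ Q>K, reverse
Step 1:
                  D         E         J         X
  init      0.02646     3.245     1.872     3.423
  Δ          0.1172    0.1172    0.1172  -0.03907
  eq         0.1437     3.362     1.989     3.384
  solve Keq expr → x = -0.03907; check Q = 3.815
Then remove 0.4353 M of J.
Step 2:
                  D         E         J         X
  init       0.1437     3.362     1.554     3.384
  Δ         0.03426   0.03426   0.03426  -0.01142
  eq         0.1779     3.396     1.588     3.373
  solve Keq expr → x = -0.01142; check Q = 3.815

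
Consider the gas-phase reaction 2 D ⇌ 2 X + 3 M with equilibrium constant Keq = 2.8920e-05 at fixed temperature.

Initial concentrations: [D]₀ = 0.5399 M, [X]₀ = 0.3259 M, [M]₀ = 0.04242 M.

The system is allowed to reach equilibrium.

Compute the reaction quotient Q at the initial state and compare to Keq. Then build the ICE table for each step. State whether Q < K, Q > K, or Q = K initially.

Q₀ = 2.7813e-05; Q < K (proceeds forward)

Q₀ = 2.7813e-05 vs Keq = 2.8920e-05 ⇒ Q<K, forward
Step 1:
                   D          X          M
  I           0.5399     0.3259    0.04242
  C       -3.3841e-04 3.3841e-04 5.0761e-04
  E           0.5396     0.3262    0.04293
  solve Keq expr → x = 1.6920e-04; check Q = 2.8920e-05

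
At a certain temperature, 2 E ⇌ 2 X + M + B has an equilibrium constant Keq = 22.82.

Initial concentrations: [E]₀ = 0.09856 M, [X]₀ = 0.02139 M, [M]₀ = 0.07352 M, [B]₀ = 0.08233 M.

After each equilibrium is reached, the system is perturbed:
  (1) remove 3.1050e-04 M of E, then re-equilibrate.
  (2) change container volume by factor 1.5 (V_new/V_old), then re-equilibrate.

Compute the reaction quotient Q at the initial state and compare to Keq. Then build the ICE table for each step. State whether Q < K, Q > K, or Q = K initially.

Q₀ = 2.8509e-04 vs Keq = 22.82 ⇒ Q<K, forward
Step 1:
                   E          X          M          B
  Initial    0.09856    0.02139    0.07352    0.08233
  Change    -0.09549    0.09549    0.04774    0.04774
  Equil     0.003073     0.1169     0.1213     0.1301
  solve Keq expr → x = 0.04774; check Q = 22.82
Then remove 3.1050e-04 M of E.
Step 2:
                   E          X          M          B
  Initial   0.002762     0.1169     0.1213     0.1301
  Change  2.9899e-04 -2.9899e-04 -1.4949e-04 -1.4949e-04
  Equil     0.003061     0.1166     0.1211     0.1299
  solve Keq expr → x = -1.4949e-04; check Q = 22.82
Then change container volume by factor 1.5 (V_new/V_old).
Step 3:
                   E          X          M          B
  Initial   0.002041    0.07772    0.08074    0.08662
  Change  -6.6323e-04 6.6323e-04 3.3161e-04 3.3161e-04
  Equil     0.001378    0.07838    0.08107    0.08695
  solve Keq expr → x = 3.3161e-04; check Q = 22.82

Q₀ = 2.8509e-04; Q < K (proceeds forward)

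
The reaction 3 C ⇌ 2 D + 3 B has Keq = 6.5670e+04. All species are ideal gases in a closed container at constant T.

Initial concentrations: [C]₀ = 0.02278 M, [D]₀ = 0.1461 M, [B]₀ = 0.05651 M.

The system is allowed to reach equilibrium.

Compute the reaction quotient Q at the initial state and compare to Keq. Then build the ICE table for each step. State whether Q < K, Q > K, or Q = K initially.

Q₀ = 0.3258 vs Keq = 6.5670e+04 ⇒ Q<K, forward
Step 1:
                   C          D          B
  init       0.02278     0.1461    0.05651
  Δ          -0.0222     0.0148     0.0222
  eq      5.7716e-04     0.1609    0.07871
  solve Keq expr → x = 0.007401; check Q = 6.5670e+04

Q₀ = 0.3258; Q < K (proceeds forward)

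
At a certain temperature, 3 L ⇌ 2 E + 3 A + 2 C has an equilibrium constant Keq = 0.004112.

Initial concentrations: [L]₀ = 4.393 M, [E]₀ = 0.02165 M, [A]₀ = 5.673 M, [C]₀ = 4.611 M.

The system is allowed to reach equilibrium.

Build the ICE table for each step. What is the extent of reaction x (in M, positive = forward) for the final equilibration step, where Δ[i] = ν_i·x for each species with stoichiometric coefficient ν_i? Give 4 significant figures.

x = -0.006022 M

Q₀ = 0.02146 vs Keq = 0.004112 ⇒ Q>K, reverse
Step 1:
                    L           E           A           C
  init          4.393     0.02165       5.673       4.611
  Δ           0.01807    -0.01204    -0.01807    -0.01204
  eq            4.411    0.009606       5.655       4.599
  solve Keq expr → x = -0.006022; check Q = 0.004112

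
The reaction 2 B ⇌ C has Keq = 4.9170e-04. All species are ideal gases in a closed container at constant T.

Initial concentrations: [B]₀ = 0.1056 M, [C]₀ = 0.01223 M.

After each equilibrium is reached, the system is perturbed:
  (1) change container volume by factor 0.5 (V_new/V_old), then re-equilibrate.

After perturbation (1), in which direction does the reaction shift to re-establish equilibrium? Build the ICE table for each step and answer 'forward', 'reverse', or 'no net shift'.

Direction: forward

Q₀ = 1.097 vs Keq = 4.9170e-04 ⇒ Q>K, reverse
Step 1:
                    B           C
  I            0.1056     0.01223
  C           0.02444    -0.01222
  E              0.13  8.3153e-06
  solve Keq expr → x = -0.01222; check Q = 4.9170e-04
Then change container volume by factor 0.5 (V_new/V_old).
Step 2:
                    B           C
  I            0.2601  1.6631e-05
  C       -3.3244e-05  1.6622e-05
  E            0.2601  3.3253e-05
  solve Keq expr → x = 1.6622e-05; check Q = 4.9170e-04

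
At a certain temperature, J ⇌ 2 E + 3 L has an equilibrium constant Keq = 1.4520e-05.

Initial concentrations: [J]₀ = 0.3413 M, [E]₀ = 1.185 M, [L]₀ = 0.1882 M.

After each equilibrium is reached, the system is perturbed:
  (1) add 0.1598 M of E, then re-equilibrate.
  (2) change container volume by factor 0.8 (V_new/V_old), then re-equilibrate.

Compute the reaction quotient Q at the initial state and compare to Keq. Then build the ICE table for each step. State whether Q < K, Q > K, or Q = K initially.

Q₀ = 0.02743 vs Keq = 1.4520e-05 ⇒ Q>K, reverse
Step 1:
                  J         E         L
  I          0.3413     1.185    0.1882
  C         0.05702    -0.114   -0.1711
  E          0.3983     1.071   0.01715
  solve Keq expr → x = -0.05702; check Q = 1.4520e-05
Then add 0.1598 M of E.
Step 2:
                  J         E         L
  I          0.3983     1.231   0.01715
  C       5.0113e-04 -0.001002 -0.001503
  E          0.3988      1.23   0.01564
  solve Keq expr → x = -5.0113e-04; check Q = 1.4520e-05
Then change container volume by factor 0.8 (V_new/V_old).
Step 3:
                  J         E         L
  I          0.4985     1.537   0.01956
  C        0.001665  -0.00333 -0.004995
  E          0.5002     1.534   0.01456
  solve Keq expr → x = -0.001665; check Q = 1.4520e-05

Q₀ = 0.02743; Q > K (proceeds reverse)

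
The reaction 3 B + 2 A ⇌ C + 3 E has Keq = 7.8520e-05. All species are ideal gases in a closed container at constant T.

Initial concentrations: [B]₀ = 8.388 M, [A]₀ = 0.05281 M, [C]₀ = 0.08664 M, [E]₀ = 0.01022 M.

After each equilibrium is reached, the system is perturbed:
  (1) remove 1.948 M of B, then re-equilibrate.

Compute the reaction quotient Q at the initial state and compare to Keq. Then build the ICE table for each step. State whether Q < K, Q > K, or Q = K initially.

Q₀ = 5.6191e-08 vs Keq = 7.8520e-05 ⇒ Q<K, forward
Step 1:
                   B          A          C          E
  init         8.388    0.05281    0.08664    0.01022
  Δ         -0.04778   -0.03185    0.01593    0.04778
  eq            8.34    0.02096     0.1026      0.058
  solve Keq expr → x = 0.01593; check Q = 7.8520e-05
Then remove 1.948 M of B.
Step 2:
                   B          A          C          E
  init         6.392    0.02096     0.1026      0.058
  Δ         0.006859   0.004572  -0.002286  -0.006859
  eq           6.399    0.02553     0.1003    0.05114
  solve Keq expr → x = -0.002286; check Q = 7.8520e-05

Q₀ = 5.6191e-08; Q < K (proceeds forward)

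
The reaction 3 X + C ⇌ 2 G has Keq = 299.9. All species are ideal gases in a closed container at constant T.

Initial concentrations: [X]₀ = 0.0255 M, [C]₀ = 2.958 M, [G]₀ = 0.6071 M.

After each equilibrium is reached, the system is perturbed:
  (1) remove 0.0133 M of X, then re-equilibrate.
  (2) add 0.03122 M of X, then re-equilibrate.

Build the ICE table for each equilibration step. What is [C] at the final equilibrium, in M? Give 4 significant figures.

Q₀ = 7515 vs Keq = 299.9 ⇒ Q>K, reverse
Step 1:
                  X         C         G
  init       0.0255     2.958    0.6071
  Δ         0.04643   0.01548  -0.03096
  eq        0.07193     2.973    0.5761
  solve Keq expr → x = -0.01548; check Q = 299.9
Then remove 0.0133 M of X.
Step 2:
                  X         C         G
  init      0.05863     2.973    0.5761
  Δ         0.01257  0.004189 -0.008378
  eq         0.0712     2.978    0.5678
  solve Keq expr → x = -0.004189; check Q = 299.9
Then add 0.03122 M of X.
Step 3:
                  X         C         G
  init       0.1024     2.978    0.5678
  Δ         -0.0295 -0.009835   0.01967
  eq        0.07292     2.968    0.5874
  solve Keq expr → x = 0.009835; check Q = 299.9

[C]_eq = 2.968 M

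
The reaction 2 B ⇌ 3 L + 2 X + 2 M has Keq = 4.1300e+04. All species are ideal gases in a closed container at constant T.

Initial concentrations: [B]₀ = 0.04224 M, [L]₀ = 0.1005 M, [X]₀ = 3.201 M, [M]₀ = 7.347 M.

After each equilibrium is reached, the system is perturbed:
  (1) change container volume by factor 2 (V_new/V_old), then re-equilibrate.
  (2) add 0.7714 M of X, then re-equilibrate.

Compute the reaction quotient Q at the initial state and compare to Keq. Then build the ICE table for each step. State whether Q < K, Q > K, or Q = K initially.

Q₀ = 314.7; Q < K (proceeds forward)

Q₀ = 314.7 vs Keq = 4.1300e+04 ⇒ Q<K, forward
Step 1:
                    B           L           X           M
  Initial     0.04224      0.1005       3.201       7.347
  Change     -0.03519     0.05278     0.03519     0.03519
  Equil      0.007054      0.1533       3.236       7.382
  solve Keq expr → x = 0.01759; check Q = 4.1300e+04
Then change container volume by factor 2 (V_new/V_old).
Step 2:
                    B           L           X           M
  Initial    0.003527     0.07664       1.618       3.691
  Change    -0.002849    0.004274    0.002849    0.002849
  Equil    6.7812e-04     0.08091       1.621       3.694
  solve Keq expr → x = 0.001425; check Q = 4.1300e+04
Then add 0.7714 M of X.
Step 3:
                    B           L           X           M
  Initial  6.7812e-04     0.08091       2.392       3.694
  Change   3.1378e-04 -4.7067e-04 -3.1378e-04 -3.1378e-04
  Equil    9.9190e-04     0.08044       2.392       3.694
  solve Keq expr → x = -1.5689e-04; check Q = 4.1300e+04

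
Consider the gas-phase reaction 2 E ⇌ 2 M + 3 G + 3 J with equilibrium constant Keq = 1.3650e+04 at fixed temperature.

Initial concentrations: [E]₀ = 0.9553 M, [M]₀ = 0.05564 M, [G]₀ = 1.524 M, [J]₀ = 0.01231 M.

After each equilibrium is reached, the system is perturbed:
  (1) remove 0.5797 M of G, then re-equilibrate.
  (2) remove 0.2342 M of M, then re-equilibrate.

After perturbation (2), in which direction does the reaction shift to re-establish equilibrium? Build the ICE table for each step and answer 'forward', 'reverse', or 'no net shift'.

Q₀ = 2.2399e-08 vs Keq = 1.3650e+04 ⇒ Q<K, forward
Step 1:
                  E         M         G         J
  I          0.9553   0.05564     1.524   0.01231
  C         -0.8934    0.8934      1.34      1.34
  E         0.06192     0.949     2.864     1.352
  solve Keq expr → x = 0.4467; check Q = 1.3650e+04
Then remove 0.5797 M of G.
Step 2:
                  E         M         G         J
  I         0.06192     0.949     2.284     1.352
  C        -0.01527   0.01527    0.0229    0.0229
  E         0.04665    0.9643     2.307     1.375
  solve Keq expr → x = 0.007634; check Q = 1.3650e+04
Then remove 0.2342 M of M.
Step 3:
                  E         M         G         J
  I         0.04665    0.7301     2.307     1.375
  C       -0.009916  0.009916   0.01487   0.01487
  E         0.03674      0.74     2.322      1.39
  solve Keq expr → x = 0.004958; check Q = 1.3650e+04

Direction: forward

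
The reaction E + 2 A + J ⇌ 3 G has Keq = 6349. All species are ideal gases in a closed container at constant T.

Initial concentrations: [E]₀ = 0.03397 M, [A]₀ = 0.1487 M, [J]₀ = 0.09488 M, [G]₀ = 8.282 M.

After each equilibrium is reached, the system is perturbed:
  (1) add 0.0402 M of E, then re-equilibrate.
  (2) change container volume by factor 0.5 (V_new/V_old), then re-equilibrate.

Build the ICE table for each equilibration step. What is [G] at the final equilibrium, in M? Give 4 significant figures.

Q₀ = 7.9710e+06 vs Keq = 6349 ⇒ Q>K, reverse
Step 1:
                  E         A         J         G
  init      0.03397    0.1487   0.09488     8.282
  Δ          0.2874    0.5749    0.2874   -0.8623
  eq         0.3214    0.7236    0.3823      7.42
  solve Keq expr → x = -0.2874; check Q = 6349
Then add 0.0402 M of E.
Step 2:
                  E         A         J         G
  init       0.3616    0.7236    0.3823      7.42
  Δ       -0.009608  -0.01922 -0.009608   0.02882
  eq          0.352    0.7044    0.3727     7.449
  solve Keq expr → x = 0.009608; check Q = 6349
Then change container volume by factor 0.5 (V_new/V_old).
Step 3:
                  E         A         J         G
  init        0.704     1.409    0.7454      14.9
  Δ         -0.1042   -0.2084   -0.1042    0.3126
  eq         0.5998       1.2    0.6412     15.21
  solve Keq expr → x = 0.1042; check Q = 6349

[G]_eq = 15.21 M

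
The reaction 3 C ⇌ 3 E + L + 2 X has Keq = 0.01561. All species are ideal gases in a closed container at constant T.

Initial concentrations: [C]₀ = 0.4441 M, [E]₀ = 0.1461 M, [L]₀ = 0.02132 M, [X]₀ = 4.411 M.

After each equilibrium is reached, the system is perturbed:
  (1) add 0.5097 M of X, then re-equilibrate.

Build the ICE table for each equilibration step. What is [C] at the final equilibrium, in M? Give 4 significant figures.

Q₀ = 0.01477 vs Keq = 0.01561 ⇒ Q<K, forward
Step 1:
                   C          E          L          X
  Initial     0.4441     0.1461    0.02132      4.411
  Change   -0.001287   0.001287 4.2907e-04 8.5815e-04
  Equil       0.4428     0.1474    0.02175      4.412
  solve Keq expr → x = 4.2907e-04; check Q = 0.01561
Then add 0.5097 M of X.
Step 2:
                   C          E          L          X
  Initial     0.4428     0.1474    0.02175      4.922
  Change    0.005008  -0.005008  -0.001669  -0.003339
  Equil       0.4478     0.1424    0.02008      4.918
  solve Keq expr → x = -0.001669; check Q = 0.01561

[C]_eq = 0.4478 M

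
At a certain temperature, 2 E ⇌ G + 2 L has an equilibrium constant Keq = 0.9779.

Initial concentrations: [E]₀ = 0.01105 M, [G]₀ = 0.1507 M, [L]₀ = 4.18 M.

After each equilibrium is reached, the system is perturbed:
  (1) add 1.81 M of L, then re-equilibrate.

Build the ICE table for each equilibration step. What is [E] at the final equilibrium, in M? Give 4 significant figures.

[E]_eq = 0.3068 M

Q₀ = 2.1565e+04 vs Keq = 0.9779 ⇒ Q>K, reverse
Step 1:
                  E         G         L
  Initial   0.01105    0.1507      4.18
  Change     0.2897   -0.1449   -0.2897
  Equil      0.3008  0.005845      3.89
  solve Keq expr → x = -0.1449; check Q = 0.9779
Then add 1.81 M of L.
Step 2:
                  E         G         L
  Initial    0.3008  0.005845       5.7
  Change   0.006013 -0.003007 -0.006013
  Equil      0.3068  0.002838     5.694
  solve Keq expr → x = -0.003007; check Q = 0.9779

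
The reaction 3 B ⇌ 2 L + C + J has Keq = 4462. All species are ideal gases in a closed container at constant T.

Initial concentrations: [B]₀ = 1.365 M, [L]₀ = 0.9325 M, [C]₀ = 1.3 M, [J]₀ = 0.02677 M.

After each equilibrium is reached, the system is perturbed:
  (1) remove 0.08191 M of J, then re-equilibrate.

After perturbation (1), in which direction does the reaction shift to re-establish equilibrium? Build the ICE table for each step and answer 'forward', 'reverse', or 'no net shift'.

Direction: forward

Q₀ = 0.0119 vs Keq = 4462 ⇒ Q<K, forward
Step 1:
                   B          L          C          J
  init         1.365     0.9325        1.3    0.02677
  Δ           -1.282      0.855     0.4275     0.4275
  eq         0.08252      1.787      1.727     0.4543
  solve Keq expr → x = 0.4275; check Q = 4462
Then remove 0.08191 M of J.
Step 2:
                   B          L          C          J
  init       0.08252      1.787      1.727     0.3724
  Δ        -0.005053   0.003369   0.001684   0.001684
  eq         0.07747      1.791      1.729      0.374
  solve Keq expr → x = 0.001684; check Q = 4462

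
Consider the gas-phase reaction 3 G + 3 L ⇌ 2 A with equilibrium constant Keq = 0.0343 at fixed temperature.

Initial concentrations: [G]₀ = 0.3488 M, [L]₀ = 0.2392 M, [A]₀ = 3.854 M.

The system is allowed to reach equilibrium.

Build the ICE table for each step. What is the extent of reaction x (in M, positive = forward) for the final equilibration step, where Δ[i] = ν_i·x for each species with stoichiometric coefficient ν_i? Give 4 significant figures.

Q₀ = 2.5575e+04 vs Keq = 0.0343 ⇒ Q>K, reverse
Step 1:
                    G           L           A
  I            0.3488      0.2392       3.854
  C             2.078       2.078      -1.385
  E             2.427       2.317       2.469
  solve Keq expr → x = -0.6926; check Q = 0.0343

x = -0.6926 M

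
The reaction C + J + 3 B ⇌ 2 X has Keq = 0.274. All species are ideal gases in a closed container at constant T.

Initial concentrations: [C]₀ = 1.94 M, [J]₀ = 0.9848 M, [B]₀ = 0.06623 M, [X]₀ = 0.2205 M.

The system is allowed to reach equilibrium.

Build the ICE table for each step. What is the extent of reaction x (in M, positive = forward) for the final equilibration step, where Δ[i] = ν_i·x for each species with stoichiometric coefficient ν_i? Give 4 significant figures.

Q₀ = 87.6 vs Keq = 0.274 ⇒ Q>K, reverse
Step 1:
                   C          J          B          X
  I             1.94     0.9848    0.06623     0.2205
  C          0.06213    0.06213     0.1864    -0.1243
  E            2.002      1.047     0.2526    0.09623
  solve Keq expr → x = -0.06213; check Q = 0.274

x = -0.06213 M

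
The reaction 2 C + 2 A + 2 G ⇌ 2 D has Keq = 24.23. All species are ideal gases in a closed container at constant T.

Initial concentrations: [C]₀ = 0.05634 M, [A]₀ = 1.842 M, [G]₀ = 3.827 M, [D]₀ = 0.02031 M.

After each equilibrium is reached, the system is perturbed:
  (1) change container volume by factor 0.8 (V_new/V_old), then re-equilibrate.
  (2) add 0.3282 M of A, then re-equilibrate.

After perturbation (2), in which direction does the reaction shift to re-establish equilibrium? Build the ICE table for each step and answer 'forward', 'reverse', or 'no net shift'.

Q₀ = 0.002615 vs Keq = 24.23 ⇒ Q<K, forward
Step 1:
                  C         A         G         D
  I         0.05634     1.842     3.827   0.02031
  C         -0.0541   -0.0541   -0.0541    0.0541
  E        0.002241     1.788     3.773   0.07441
  solve Keq expr → x = 0.02705; check Q = 24.23
Then change container volume by factor 0.8 (V_new/V_old).
Step 2:
                  C         A         G         D
  I        0.002801     2.235     4.716   0.09301
  C       -9.8819e-04 -9.8819e-04 -9.8819e-04 9.8819e-04
  E        0.001813     2.234     4.715     0.094
  solve Keq expr → x = 4.9410e-04; check Q = 24.23
Then add 0.3282 M of A.
Step 3:
                  C         A         G         D
  I        0.001813     2.562     4.715     0.094
  C       -2.2819e-04 -2.2819e-04 -2.2819e-04 2.2819e-04
  E        0.001585     2.562     4.715   0.09423
  solve Keq expr → x = 1.1409e-04; check Q = 24.23

Direction: forward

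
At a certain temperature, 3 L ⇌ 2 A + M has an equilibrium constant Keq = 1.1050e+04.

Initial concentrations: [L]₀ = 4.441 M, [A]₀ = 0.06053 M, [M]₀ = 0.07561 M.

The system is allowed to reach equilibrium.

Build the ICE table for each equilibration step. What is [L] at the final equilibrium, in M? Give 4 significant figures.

Q₀ = 3.1628e-06 vs Keq = 1.1050e+04 ⇒ Q<K, forward
Step 1:
                  L         A         M
  init        4.441   0.06053   0.07561
  Δ          -4.335      2.89     1.445
  eq         0.1062      2.95     1.521
  solve Keq expr → x = 1.445; check Q = 1.1050e+04

[L]_eq = 0.1062 M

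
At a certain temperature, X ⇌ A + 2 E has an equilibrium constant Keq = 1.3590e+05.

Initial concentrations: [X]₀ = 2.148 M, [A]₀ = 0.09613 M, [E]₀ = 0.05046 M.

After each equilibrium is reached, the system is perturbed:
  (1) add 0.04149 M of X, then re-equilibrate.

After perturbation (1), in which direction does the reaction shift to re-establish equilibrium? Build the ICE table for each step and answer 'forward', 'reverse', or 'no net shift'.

Q₀ = 1.1395e-04 vs Keq = 1.3590e+05 ⇒ Q<K, forward
Step 1:
                  X         A         E
  I           2.148   0.09613   0.05046
  C          -2.148     2.148     4.295
  E       3.1183e-04     2.244     4.346
  solve Keq expr → x = 2.148; check Q = 1.3590e+05
Then add 0.04149 M of X.
Step 2:
                  X         A         E
  I          0.0418     2.244     4.346
  C        -0.04147   0.04147   0.08294
  E       3.2983e-04     2.285     4.429
  solve Keq expr → x = 0.04147; check Q = 1.3590e+05

Direction: forward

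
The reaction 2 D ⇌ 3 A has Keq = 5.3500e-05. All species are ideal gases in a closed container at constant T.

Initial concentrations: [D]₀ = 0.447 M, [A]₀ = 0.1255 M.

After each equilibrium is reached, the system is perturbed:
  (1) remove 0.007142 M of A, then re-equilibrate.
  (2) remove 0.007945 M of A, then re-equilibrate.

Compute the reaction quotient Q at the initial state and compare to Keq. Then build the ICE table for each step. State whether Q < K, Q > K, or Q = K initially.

Q₀ = 0.009893 vs Keq = 5.3500e-05 ⇒ Q>K, reverse
Step 1:
                   D          A
  I            0.447     0.1255
  C          0.06754    -0.1013
  E           0.5145     0.0242
  solve Keq expr → x = -0.03377; check Q = 5.3500e-05
Then remove 0.007142 M of A.
Step 2:
                   D          A
  I           0.5145    0.01705
  C        -0.004664   0.006996
  E           0.5099    0.02405
  solve Keq expr → x = 0.002332; check Q = 5.3500e-05
Then remove 0.007945 M of A.
Step 3:
                   D          A
  I           0.5099     0.0161
  C        -0.005188   0.007782
  E           0.5047    0.02389
  solve Keq expr → x = 0.002594; check Q = 5.3500e-05

Q₀ = 0.009893; Q > K (proceeds reverse)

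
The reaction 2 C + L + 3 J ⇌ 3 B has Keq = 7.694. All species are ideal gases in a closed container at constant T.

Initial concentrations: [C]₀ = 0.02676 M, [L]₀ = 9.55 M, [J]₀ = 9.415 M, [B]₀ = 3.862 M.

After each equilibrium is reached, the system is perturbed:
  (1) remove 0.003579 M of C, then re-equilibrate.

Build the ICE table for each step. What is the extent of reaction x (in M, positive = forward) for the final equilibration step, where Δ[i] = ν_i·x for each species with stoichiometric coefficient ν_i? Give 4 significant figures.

x = -0.001744 M

Q₀ = 10.09 vs Keq = 7.694 ⇒ Q>K, reverse
Step 1:
                  C         L         J         B
  Initial   0.02676      9.55     9.415     3.862
  Change    0.00379  0.001895  0.005685 -0.005685
  Equil     0.03055     9.552     9.421     3.856
  solve Keq expr → x = -0.001895; check Q = 7.694
Then remove 0.003579 M of C.
Step 2:
                  C         L         J         B
  Initial   0.02697     9.552     9.421     3.856
  Change   0.003489  0.001744  0.005233 -0.005233
  Equil     0.03046     9.554     9.426     3.851
  solve Keq expr → x = -0.001744; check Q = 7.694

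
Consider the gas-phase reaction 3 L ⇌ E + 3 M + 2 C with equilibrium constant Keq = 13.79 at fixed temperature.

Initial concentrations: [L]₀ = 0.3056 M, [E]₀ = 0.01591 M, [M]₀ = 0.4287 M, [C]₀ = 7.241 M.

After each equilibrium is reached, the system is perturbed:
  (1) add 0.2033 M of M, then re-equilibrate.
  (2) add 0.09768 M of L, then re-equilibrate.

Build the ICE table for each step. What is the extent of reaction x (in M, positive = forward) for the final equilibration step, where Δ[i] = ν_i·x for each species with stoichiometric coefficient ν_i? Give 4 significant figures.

x = 0.0118 M

Q₀ = 2.303 vs Keq = 13.79 ⇒ Q<K, forward
Step 1:
                  L         E         M         C
  I          0.3056   0.01591    0.4287     7.241
  C        -0.05699     0.019   0.05699   0.03799
  E          0.2486   0.03491    0.4857     7.279
  solve Keq expr → x = 0.019; check Q = 13.79
Then add 0.2033 M of M.
Step 2:
                  L         E         M         C
  I          0.2486   0.03491     0.689     7.279
  C         0.03781   -0.0126  -0.03781  -0.02521
  E          0.2864    0.0223    0.6512     7.254
  solve Keq expr → x = -0.0126; check Q = 13.79
Then add 0.09768 M of L.
Step 3:
                  L         E         M         C
  I          0.3841    0.0223    0.6512     7.254
  C        -0.03541    0.0118   0.03541   0.02361
  E          0.3487   0.03411    0.6866     7.277
  solve Keq expr → x = 0.0118; check Q = 13.79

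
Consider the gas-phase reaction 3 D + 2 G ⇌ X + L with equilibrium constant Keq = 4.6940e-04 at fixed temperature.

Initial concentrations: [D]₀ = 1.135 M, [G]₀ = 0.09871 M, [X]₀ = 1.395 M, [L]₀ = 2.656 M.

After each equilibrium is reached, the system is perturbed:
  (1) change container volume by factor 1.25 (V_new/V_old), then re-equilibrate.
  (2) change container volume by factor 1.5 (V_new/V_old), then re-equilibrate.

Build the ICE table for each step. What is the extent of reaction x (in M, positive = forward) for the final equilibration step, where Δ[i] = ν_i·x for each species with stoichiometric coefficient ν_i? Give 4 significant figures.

Q₀ = 260.1 vs Keq = 4.6940e-04 ⇒ Q>K, reverse
Step 1:
                  D         G         X         L
  init        1.135   0.09871     1.395     2.656
  Δ            3.57      2.38     -1.19     -1.19
  eq          4.705     2.479    0.2049     1.466
  solve Keq expr → x = -1.19; check Q = 4.6940e-04
Then change container volume by factor 1.25 (V_new/V_old).
Step 2:
                  D         G         X         L
  init        3.764     1.983     0.164     1.173
  Δ          0.1599    0.1066  -0.05332  -0.05332
  eq          3.924      2.09    0.1106     1.119
  solve Keq expr → x = -0.05332; check Q = 4.6940e-04
Then change container volume by factor 1.5 (V_new/V_old).
Step 3:
                  D         G         X         L
  init        2.616     1.393   0.07376    0.7463
  Δ          0.1304   0.08691  -0.04345  -0.04345
  eq          2.746      1.48   0.03031    0.7028
  solve Keq expr → x = -0.04345; check Q = 4.6940e-04

x = -0.04345 M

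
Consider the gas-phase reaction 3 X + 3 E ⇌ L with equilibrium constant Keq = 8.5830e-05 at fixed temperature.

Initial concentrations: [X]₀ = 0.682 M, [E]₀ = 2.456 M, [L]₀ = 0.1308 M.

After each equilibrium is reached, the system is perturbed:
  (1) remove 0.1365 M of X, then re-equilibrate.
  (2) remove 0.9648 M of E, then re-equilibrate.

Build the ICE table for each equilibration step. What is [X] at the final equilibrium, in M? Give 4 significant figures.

Q₀ = 0.02783 vs Keq = 8.5830e-05 ⇒ Q>K, reverse
Step 1:
                    X           E           L
  Initial       0.682       2.456      0.1308
  Change       0.3852      0.3852     -0.1284
  Equil         1.067       2.841    0.002393
  solve Keq expr → x = -0.1284; check Q = 8.5830e-05
Then remove 0.1365 M of X.
Step 2:
                    X           E           L
  Initial      0.9307       2.841    0.002393
  Change     0.002369    0.002369 -7.8958e-04
  Equil        0.9331       2.844    0.001603
  solve Keq expr → x = -7.8958e-04; check Q = 8.5830e-05
Then remove 0.9648 M of E.
Step 3:
                    X           E           L
  Initial      0.9331       1.879    0.001603
  Change       0.0034      0.0034   -0.001133
  Equil        0.9365       1.882  4.7004e-04
  solve Keq expr → x = -0.001133; check Q = 8.5830e-05

[X]_eq = 0.9365 M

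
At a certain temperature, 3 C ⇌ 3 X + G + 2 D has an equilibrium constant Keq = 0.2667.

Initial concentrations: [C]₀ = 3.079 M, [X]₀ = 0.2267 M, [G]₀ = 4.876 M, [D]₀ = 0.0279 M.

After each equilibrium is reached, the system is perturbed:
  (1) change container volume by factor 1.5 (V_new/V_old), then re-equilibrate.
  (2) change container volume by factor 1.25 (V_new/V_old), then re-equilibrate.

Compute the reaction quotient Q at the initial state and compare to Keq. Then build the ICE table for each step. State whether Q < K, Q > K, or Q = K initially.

Q₀ = 1.5149e-06 vs Keq = 0.2667 ⇒ Q<K, forward
Step 1:
                   C          X          G          D
  I            3.079     0.2267      4.876     0.0279
  C           -0.891      0.891      0.297      0.594
  E            2.188      1.118      5.173     0.6219
  solve Keq expr → x = 0.297; check Q = 0.2667
Then change container volume by factor 1.5 (V_new/V_old).
Step 2:
                   C          X          G          D
  I            1.459     0.7451      3.449     0.4146
  C          -0.1373     0.1373    0.04578    0.09156
  E            1.321     0.8825      3.494     0.5062
  solve Keq expr → x = 0.04578; check Q = 0.2667
Then change container volume by factor 1.25 (V_new/V_old).
Step 3:
                   C          X          G          D
  I            1.057      0.706      2.796     0.4049
  C         -0.06538    0.06538    0.02179    0.04358
  E           0.9917     0.7714      2.817     0.4485
  solve Keq expr → x = 0.02179; check Q = 0.2667

Q₀ = 1.5149e-06; Q < K (proceeds forward)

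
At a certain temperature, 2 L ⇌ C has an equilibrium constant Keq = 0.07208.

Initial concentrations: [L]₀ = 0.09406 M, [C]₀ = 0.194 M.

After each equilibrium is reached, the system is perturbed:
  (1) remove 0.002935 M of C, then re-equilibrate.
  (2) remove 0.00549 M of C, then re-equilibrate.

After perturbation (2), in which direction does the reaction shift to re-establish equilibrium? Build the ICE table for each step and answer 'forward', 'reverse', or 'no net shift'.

Q₀ = 21.93 vs Keq = 0.07208 ⇒ Q>K, reverse
Step 1:
                    L           C
  init        0.09406       0.194
  Δ            0.3585     -0.1792
  eq           0.4525     0.01476
  solve Keq expr → x = -0.1792; check Q = 0.07208
Then remove 0.002935 M of C.
Step 2:
                    L           C
  init         0.4525     0.01183
  Δ         -0.005196    0.002598
  eq           0.4473     0.01442
  solve Keq expr → x = 0.002598; check Q = 0.07208
Then remove 0.00549 M of C.
Step 3:
                    L           C
  init         0.4473    0.008934
  Δ         -0.009738    0.004869
  eq           0.4376      0.0138
  solve Keq expr → x = 0.004869; check Q = 0.07208

Direction: forward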